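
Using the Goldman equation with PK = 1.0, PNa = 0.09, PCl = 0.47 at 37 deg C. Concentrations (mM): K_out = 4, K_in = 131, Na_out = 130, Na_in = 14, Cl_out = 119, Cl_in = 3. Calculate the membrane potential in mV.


Vm = (RT/F)*ln((PK*Ko + PNa*Nao + PCl*Cli)/(PK*Ki + PNa*Nai + PCl*Clo))
Numer = 17.11, Denom = 188.19
Vm = -64.08 mV


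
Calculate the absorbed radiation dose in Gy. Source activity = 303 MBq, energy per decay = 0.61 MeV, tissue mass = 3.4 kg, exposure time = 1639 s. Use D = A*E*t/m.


A = 303 MBq = 3.0300e+08 Bq
E = 0.61 MeV = 9.7722e-14 J
D = A*E*t/m = 3.0300e+08*9.7722e-14*1639/3.4
D = 0.01427 Gy


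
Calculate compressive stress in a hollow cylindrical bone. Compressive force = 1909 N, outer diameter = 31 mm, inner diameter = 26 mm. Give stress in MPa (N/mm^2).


A = pi*(r_o^2 - r_i^2)
r_o = 15.5 mm, r_i = 13 mm
A = 223.838 mm^2
sigma = F/A = 1909 / 223.838
sigma = 8.528 MPa


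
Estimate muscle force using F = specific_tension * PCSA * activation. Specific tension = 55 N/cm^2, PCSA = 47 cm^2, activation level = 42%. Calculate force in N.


F = sigma * PCSA * activation
F = 55 * 47 * 0.42
F = 1086 N


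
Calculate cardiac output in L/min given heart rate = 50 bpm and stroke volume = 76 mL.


CO = HR * SV
CO = 50 * 76 / 1000
CO = 3.8 L/min


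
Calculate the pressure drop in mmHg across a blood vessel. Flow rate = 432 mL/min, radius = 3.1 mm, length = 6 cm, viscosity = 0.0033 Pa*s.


dP = 8*mu*L*Q / (pi*r^4)
Q = 432 mL/min = 7.2e-06 m^3/s
dP = 39.3089 Pa = 39.3089 / 133.322 mmHg = 0.2948 mmHg


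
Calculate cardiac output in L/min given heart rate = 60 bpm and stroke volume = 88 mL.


CO = HR * SV
CO = 60 * 88 / 1000
CO = 5.28 L/min


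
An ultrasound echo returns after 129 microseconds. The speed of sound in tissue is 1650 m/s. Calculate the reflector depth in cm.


depth = c * t / 2
t = 129 us = 1.2900e-04 s
depth = 1650 * 1.2900e-04 / 2
depth = 0.106425 m = 10.6425 cm


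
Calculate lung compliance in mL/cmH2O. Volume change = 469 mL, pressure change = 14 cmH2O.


C = dV / dP
C = 469 / 14
C = 33.5 mL/cmH2O


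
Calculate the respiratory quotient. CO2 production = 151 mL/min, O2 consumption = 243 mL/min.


RQ = VCO2 / VO2
RQ = 151 / 243
RQ = 0.6214


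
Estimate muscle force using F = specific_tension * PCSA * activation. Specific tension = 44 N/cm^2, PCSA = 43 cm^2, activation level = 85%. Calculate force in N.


F = sigma * PCSA * activation
F = 44 * 43 * 0.85
F = 1608 N


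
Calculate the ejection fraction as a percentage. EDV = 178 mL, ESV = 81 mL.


SV = EDV - ESV = 178 - 81 = 97 mL
EF = SV/EDV * 100 = 97/178 * 100
EF = 54.49%


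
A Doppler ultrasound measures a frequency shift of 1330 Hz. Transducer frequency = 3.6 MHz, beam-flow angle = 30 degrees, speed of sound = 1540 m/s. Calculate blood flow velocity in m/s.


v = fd * c / (2 * f0 * cos(theta))
v = 1330 * 1540 / (2 * 3.6000e+06 * cos(30))
v = 0.3285 m/s


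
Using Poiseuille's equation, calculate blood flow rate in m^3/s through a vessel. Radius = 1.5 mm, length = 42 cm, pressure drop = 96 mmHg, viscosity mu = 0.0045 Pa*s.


Q = pi*r^4*dP / (8*mu*L)
r = 0.0015 m, L = 0.42 m
dP = 96 mmHg = 12798.912 Pa
Q = 1.3463e-05 m^3/s


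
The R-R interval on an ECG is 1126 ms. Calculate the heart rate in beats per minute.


HR = 60 / RR_interval(s)
RR = 1126 ms = 1.126 s
HR = 60 / 1.126 = 53.29 bpm


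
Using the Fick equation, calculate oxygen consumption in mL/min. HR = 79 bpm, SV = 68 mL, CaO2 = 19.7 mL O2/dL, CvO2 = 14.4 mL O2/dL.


CO = HR*SV = 79*68/1000 = 5.372 L/min
a-v O2 diff = 19.7 - 14.4 = 5.3 mL/dL
VO2 = CO * (CaO2-CvO2) * 10 dL/L
VO2 = 5.372 * 5.3 * 10
VO2 = 284.7 mL/min


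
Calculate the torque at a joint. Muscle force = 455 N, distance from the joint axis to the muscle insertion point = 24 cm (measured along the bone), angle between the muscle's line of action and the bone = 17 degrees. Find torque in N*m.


Torque = F * d * sin(theta)   (moment arm = d*sin(theta))
d = 24 cm = 0.24 m
Torque = 455 * 0.24 * sin(17)
Torque = 31.93 N*m


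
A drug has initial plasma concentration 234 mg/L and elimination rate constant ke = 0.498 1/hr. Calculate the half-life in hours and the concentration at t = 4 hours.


t_half = ln(2) / ke = 0.693147 / 0.498 = 1.392 hr
C(t) = C0 * exp(-ke*t) = 234 * exp(-0.498*4)
C(4) = 31.92 mg/L


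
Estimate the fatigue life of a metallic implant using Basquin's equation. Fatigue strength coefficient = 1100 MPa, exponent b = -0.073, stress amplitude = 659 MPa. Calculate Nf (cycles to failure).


sigma_a = sigma_f' * (2Nf)^b
2Nf = (sigma_a/sigma_f')^(1/b)
2Nf = (659/1100)^(1/-0.073)
2Nf = 1116.9785
Nf = 558.5


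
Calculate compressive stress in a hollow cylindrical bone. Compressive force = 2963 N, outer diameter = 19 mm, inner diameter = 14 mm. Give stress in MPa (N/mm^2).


A = pi*(r_o^2 - r_i^2)
r_o = 9.5 mm, r_i = 7 mm
A = 129.591 mm^2
sigma = F/A = 2963 / 129.591
sigma = 22.86 MPa


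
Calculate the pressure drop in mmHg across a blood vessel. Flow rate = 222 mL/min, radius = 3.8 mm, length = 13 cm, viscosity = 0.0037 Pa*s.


dP = 8*mu*L*Q / (pi*r^4)
Q = 222 mL/min = 3.7e-06 m^3/s
dP = 21.7346 Pa = 21.7346 / 133.322 mmHg = 0.163 mmHg


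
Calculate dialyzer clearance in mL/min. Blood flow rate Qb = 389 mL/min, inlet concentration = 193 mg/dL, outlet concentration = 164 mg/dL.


K = Qb * (Cb_in - Cb_out) / Cb_in
K = 389 * (193 - 164) / 193
K = 58.45 mL/min


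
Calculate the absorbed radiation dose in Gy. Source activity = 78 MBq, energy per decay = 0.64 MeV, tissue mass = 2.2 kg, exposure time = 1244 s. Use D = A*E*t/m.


A = 78 MBq = 7.8000e+07 Bq
E = 0.64 MeV = 1.02528e-13 J
D = A*E*t/m = 7.8000e+07*1.02528e-13*1244/2.2
D = 0.004522 Gy


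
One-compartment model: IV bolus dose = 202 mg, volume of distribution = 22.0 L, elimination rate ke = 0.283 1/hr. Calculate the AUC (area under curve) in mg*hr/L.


C0 = Dose/Vd = 202/22.0 = 9.18182 mg/L
AUC = C0/ke = 9.18182/0.283
AUC = 32.44 mg*hr/L


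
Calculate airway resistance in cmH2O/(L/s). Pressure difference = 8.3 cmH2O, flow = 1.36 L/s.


R = dP / flow
R = 8.3 / 1.36
R = 6.103 cmH2O/(L/s)


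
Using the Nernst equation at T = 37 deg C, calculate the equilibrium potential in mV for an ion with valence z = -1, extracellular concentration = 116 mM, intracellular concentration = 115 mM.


E = (RT/(zF)) * ln(C_out/C_in)
T = 37 + 273.15 = 310.15 K
E = (8.314 * 310.15 / (-1 * 96485)) * ln(116/115)
E = -0.2314 mV


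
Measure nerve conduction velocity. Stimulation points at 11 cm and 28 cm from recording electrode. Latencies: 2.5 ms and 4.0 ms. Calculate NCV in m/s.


Distance = (28 - 11) / 100 = 0.17 m
dt = (4.0 - 2.5) / 1000 = 0.0015 s
NCV = dist / dt = 113.3 m/s


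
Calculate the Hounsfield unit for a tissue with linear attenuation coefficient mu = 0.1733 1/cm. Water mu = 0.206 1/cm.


HU = ((mu_tissue - mu_water) / mu_water) * 1000
HU = ((0.1733 - 0.206) / 0.206) * 1000
HU = -158.7


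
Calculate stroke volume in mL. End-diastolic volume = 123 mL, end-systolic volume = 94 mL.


SV = EDV - ESV
SV = 123 - 94
SV = 29 mL


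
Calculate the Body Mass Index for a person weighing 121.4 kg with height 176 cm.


BMI = weight / height^2
height = 176 cm = 1.76 m
BMI = 121.4 / 1.76^2
BMI = 39.19 kg/m^2


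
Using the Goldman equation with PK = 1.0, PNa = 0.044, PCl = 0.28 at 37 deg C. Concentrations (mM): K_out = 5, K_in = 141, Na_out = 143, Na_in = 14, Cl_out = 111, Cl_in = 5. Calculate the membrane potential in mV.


Vm = (RT/F)*ln((PK*Ko + PNa*Nao + PCl*Cli)/(PK*Ki + PNa*Nai + PCl*Clo))
Numer = 12.692, Denom = 172.696
Vm = -69.77 mV


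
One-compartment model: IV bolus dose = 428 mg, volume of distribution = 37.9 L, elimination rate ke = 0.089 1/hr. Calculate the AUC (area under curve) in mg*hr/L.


C0 = Dose/Vd = 428/37.9 = 11.2929 mg/L
AUC = C0/ke = 11.2929/0.089
AUC = 126.9 mg*hr/L


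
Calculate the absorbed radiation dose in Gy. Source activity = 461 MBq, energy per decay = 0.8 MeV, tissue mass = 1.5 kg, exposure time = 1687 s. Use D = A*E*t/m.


A = 461 MBq = 4.6100e+08 Bq
E = 0.8 MeV = 1.2816e-13 J
D = A*E*t/m = 4.6100e+08*1.2816e-13*1687/1.5
D = 0.06645 Gy


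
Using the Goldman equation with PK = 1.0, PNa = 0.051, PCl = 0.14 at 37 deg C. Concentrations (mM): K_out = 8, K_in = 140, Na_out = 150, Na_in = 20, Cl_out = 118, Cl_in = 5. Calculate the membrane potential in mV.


Vm = (RT/F)*ln((PK*Ko + PNa*Nao + PCl*Cli)/(PK*Ki + PNa*Nai + PCl*Clo))
Numer = 16.35, Denom = 157.54
Vm = -60.54 mV


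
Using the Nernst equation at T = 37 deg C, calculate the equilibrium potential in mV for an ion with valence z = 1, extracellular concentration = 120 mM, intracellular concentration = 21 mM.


E = (RT/(zF)) * ln(C_out/C_in)
T = 37 + 273.15 = 310.15 K
E = (8.314 * 310.15 / (1 * 96485)) * ln(120/21)
E = 46.58 mV


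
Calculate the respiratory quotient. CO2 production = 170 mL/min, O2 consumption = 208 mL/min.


RQ = VCO2 / VO2
RQ = 170 / 208
RQ = 0.8173


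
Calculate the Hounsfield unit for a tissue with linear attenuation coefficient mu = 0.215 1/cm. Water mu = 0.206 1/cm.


HU = ((mu_tissue - mu_water) / mu_water) * 1000
HU = ((0.215 - 0.206) / 0.206) * 1000
HU = 43.69


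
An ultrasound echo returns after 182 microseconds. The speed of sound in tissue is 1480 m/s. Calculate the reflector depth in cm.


depth = c * t / 2
t = 182 us = 1.8200e-04 s
depth = 1480 * 1.8200e-04 / 2
depth = 0.13468 m = 13.468 cm


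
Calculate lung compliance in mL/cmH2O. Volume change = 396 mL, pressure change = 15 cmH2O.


C = dV / dP
C = 396 / 15
C = 26.4 mL/cmH2O


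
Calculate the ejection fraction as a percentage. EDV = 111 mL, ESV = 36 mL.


SV = EDV - ESV = 111 - 36 = 75 mL
EF = SV/EDV * 100 = 75/111 * 100
EF = 67.57%


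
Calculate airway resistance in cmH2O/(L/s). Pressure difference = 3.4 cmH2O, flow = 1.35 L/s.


R = dP / flow
R = 3.4 / 1.35
R = 2.519 cmH2O/(L/s)


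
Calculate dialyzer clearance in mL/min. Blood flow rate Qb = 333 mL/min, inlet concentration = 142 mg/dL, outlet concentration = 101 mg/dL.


K = Qb * (Cb_in - Cb_out) / Cb_in
K = 333 * (142 - 101) / 142
K = 96.15 mL/min


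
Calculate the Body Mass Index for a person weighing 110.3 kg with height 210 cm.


BMI = weight / height^2
height = 210 cm = 2.1 m
BMI = 110.3 / 2.1^2
BMI = 25.01 kg/m^2


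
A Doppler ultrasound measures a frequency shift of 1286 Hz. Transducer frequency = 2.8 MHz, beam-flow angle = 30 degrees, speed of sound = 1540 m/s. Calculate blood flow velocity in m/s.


v = fd * c / (2 * f0 * cos(theta))
v = 1286 * 1540 / (2 * 2.8000e+06 * cos(30))
v = 0.4084 m/s


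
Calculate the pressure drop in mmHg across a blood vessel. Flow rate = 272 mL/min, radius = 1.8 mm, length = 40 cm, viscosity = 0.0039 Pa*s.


dP = 8*mu*L*Q / (pi*r^4)
Q = 272 mL/min = 4.53333e-06 m^3/s
dP = 1715.51 Pa = 1715.51 / 133.322 mmHg = 12.87 mmHg


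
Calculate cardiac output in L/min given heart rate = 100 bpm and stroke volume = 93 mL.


CO = HR * SV
CO = 100 * 93 / 1000
CO = 9.3 L/min


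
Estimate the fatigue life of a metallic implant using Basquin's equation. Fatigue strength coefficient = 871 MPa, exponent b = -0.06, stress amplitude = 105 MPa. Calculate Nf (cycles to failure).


sigma_a = sigma_f' * (2Nf)^b
2Nf = (sigma_a/sigma_f')^(1/b)
2Nf = (105/871)^(1/-0.06)
2Nf = 2.0597488e+15
Nf = 1.0299e+15


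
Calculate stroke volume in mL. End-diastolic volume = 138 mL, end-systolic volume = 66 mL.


SV = EDV - ESV
SV = 138 - 66
SV = 72 mL


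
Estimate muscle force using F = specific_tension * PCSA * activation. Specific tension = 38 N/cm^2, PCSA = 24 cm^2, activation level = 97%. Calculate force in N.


F = sigma * PCSA * activation
F = 38 * 24 * 0.97
F = 884.6 N


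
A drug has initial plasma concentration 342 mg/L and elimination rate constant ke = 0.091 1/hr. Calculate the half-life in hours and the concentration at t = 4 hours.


t_half = ln(2) / ke = 0.693147 / 0.091 = 7.617 hr
C(t) = C0 * exp(-ke*t) = 342 * exp(-0.091*4)
C(4) = 237.7 mg/L


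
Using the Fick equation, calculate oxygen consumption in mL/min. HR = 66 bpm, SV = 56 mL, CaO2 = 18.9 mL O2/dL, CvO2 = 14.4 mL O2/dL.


CO = HR*SV = 66*56/1000 = 3.696 L/min
a-v O2 diff = 18.9 - 14.4 = 4.5 mL/dL
VO2 = CO * (CaO2-CvO2) * 10 dL/L
VO2 = 3.696 * 4.5 * 10
VO2 = 166.3 mL/min


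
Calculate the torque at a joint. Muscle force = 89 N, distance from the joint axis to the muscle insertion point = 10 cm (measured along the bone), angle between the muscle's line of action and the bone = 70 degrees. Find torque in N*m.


Torque = F * d * sin(theta)   (moment arm = d*sin(theta))
d = 10 cm = 0.1 m
Torque = 89 * 0.1 * sin(70)
Torque = 8.363 N*m


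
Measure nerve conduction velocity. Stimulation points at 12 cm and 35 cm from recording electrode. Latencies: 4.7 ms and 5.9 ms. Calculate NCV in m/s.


Distance = (35 - 12) / 100 = 0.23 m
dt = (5.9 - 4.7) / 1000 = 0.0012 s
NCV = dist / dt = 191.7 m/s


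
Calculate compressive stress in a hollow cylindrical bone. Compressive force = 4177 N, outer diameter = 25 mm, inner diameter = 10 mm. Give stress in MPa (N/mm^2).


A = pi*(r_o^2 - r_i^2)
r_o = 12.5 mm, r_i = 5 mm
A = 412.334 mm^2
sigma = F/A = 4177 / 412.334
sigma = 10.13 MPa


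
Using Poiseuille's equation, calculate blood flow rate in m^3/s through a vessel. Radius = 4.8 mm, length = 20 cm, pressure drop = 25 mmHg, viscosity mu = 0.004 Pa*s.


Q = pi*r^4*dP / (8*mu*L)
r = 0.0048 m, L = 0.2 m
dP = 25 mmHg = 3333.05 Pa
Q = 8.6851e-04 m^3/s


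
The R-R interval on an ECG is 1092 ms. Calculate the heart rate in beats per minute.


HR = 60 / RR_interval(s)
RR = 1092 ms = 1.092 s
HR = 60 / 1.092 = 54.95 bpm


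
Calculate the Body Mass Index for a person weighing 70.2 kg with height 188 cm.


BMI = weight / height^2
height = 188 cm = 1.88 m
BMI = 70.2 / 1.88^2
BMI = 19.86 kg/m^2


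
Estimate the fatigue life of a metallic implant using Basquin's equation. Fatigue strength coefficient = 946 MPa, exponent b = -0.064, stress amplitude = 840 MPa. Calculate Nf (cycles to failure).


sigma_a = sigma_f' * (2Nf)^b
2Nf = (sigma_a/sigma_f')^(1/b)
2Nf = (840/946)^(1/-0.064)
2Nf = 6.4037617
Nf = 3.202


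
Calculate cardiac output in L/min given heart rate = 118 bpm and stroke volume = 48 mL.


CO = HR * SV
CO = 118 * 48 / 1000
CO = 5.664 L/min


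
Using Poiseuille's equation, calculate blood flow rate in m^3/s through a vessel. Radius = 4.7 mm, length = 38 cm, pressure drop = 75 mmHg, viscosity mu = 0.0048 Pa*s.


Q = pi*r^4*dP / (8*mu*L)
r = 0.0047 m, L = 0.38 m
dP = 75 mmHg = 9999.15 Pa
Q = 0.00105 m^3/s


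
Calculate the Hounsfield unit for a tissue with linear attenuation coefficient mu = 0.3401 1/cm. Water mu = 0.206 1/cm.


HU = ((mu_tissue - mu_water) / mu_water) * 1000
HU = ((0.3401 - 0.206) / 0.206) * 1000
HU = 651


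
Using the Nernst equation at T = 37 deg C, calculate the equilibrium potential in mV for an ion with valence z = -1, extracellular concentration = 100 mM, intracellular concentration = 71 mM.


E = (RT/(zF)) * ln(C_out/C_in)
T = 37 + 273.15 = 310.15 K
E = (8.314 * 310.15 / (-1 * 96485)) * ln(100/71)
E = -9.153 mV


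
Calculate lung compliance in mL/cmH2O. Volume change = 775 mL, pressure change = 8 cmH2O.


C = dV / dP
C = 775 / 8
C = 96.88 mL/cmH2O


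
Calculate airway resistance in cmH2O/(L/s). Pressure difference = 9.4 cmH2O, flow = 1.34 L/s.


R = dP / flow
R = 9.4 / 1.34
R = 7.015 cmH2O/(L/s)


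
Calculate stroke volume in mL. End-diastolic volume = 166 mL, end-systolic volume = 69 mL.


SV = EDV - ESV
SV = 166 - 69
SV = 97 mL


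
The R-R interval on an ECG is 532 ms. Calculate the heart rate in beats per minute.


HR = 60 / RR_interval(s)
RR = 532 ms = 0.532 s
HR = 60 / 0.532 = 112.8 bpm


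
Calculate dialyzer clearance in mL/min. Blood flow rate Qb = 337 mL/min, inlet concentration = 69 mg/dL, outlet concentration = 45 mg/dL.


K = Qb * (Cb_in - Cb_out) / Cb_in
K = 337 * (69 - 45) / 69
K = 117.2 mL/min


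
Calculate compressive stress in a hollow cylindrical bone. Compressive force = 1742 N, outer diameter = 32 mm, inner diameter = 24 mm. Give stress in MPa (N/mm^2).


A = pi*(r_o^2 - r_i^2)
r_o = 16 mm, r_i = 12 mm
A = 351.858 mm^2
sigma = F/A = 1742 / 351.858
sigma = 4.951 MPa


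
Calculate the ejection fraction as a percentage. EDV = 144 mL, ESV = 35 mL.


SV = EDV - ESV = 144 - 35 = 109 mL
EF = SV/EDV * 100 = 109/144 * 100
EF = 75.69%


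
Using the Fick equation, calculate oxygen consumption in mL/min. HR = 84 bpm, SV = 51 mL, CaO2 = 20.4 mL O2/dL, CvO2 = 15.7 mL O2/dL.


CO = HR*SV = 84*51/1000 = 4.284 L/min
a-v O2 diff = 20.4 - 15.7 = 4.7 mL/dL
VO2 = CO * (CaO2-CvO2) * 10 dL/L
VO2 = 4.284 * 4.7 * 10
VO2 = 201.3 mL/min


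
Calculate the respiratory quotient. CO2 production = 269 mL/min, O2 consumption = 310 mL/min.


RQ = VCO2 / VO2
RQ = 269 / 310
RQ = 0.8677


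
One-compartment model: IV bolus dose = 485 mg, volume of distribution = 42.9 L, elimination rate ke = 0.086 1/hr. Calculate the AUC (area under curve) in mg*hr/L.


C0 = Dose/Vd = 485/42.9 = 11.3054 mg/L
AUC = C0/ke = 11.3054/0.086
AUC = 131.5 mg*hr/L


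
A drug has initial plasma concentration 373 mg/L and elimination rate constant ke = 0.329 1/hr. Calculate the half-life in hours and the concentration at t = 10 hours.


t_half = ln(2) / ke = 0.693147 / 0.329 = 2.107 hr
C(t) = C0 * exp(-ke*t) = 373 * exp(-0.329*10)
C(10) = 13.9 mg/L


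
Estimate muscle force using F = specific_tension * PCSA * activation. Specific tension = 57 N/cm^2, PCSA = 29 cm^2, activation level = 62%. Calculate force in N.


F = sigma * PCSA * activation
F = 57 * 29 * 0.62
F = 1025 N


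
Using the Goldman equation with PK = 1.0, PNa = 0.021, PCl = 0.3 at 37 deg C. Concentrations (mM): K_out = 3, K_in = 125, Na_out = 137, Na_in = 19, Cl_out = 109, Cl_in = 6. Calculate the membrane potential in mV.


Vm = (RT/F)*ln((PK*Ko + PNa*Nao + PCl*Cli)/(PK*Ki + PNa*Nai + PCl*Clo))
Numer = 7.677, Denom = 158.099
Vm = -80.84 mV


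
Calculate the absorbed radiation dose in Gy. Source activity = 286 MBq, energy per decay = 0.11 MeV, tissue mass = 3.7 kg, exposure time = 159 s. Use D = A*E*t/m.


A = 286 MBq = 2.8600e+08 Bq
E = 0.11 MeV = 1.7622e-14 J
D = A*E*t/m = 2.8600e+08*1.7622e-14*159/3.7
D = 2.1658e-04 Gy


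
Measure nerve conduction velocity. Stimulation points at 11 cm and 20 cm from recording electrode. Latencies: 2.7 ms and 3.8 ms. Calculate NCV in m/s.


Distance = (20 - 11) / 100 = 0.09 m
dt = (3.8 - 2.7) / 1000 = 0.0011 s
NCV = dist / dt = 81.82 m/s


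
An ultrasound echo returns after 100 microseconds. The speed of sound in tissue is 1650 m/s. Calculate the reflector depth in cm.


depth = c * t / 2
t = 100 us = 1.0000e-04 s
depth = 1650 * 1.0000e-04 / 2
depth = 0.0825 m = 8.25 cm


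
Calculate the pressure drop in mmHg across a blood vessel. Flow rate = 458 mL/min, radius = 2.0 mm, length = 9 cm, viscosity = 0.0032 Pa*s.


dP = 8*mu*L*Q / (pi*r^4)
Q = 458 mL/min = 7.63333e-06 m^3/s
dP = 349.886 Pa = 349.886 / 133.322 mmHg = 2.624 mmHg


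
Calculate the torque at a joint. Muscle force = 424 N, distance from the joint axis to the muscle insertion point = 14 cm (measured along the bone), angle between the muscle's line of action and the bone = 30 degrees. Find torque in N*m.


Torque = F * d * sin(theta)   (moment arm = d*sin(theta))
d = 14 cm = 0.14 m
Torque = 424 * 0.14 * sin(30)
Torque = 29.68 N*m


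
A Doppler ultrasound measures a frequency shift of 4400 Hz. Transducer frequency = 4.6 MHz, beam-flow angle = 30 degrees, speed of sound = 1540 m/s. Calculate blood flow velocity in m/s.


v = fd * c / (2 * f0 * cos(theta))
v = 4400 * 1540 / (2 * 4.6000e+06 * cos(30))
v = 0.8505 m/s


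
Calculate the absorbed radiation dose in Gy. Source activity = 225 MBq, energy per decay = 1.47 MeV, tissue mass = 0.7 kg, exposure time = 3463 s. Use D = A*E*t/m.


A = 225 MBq = 2.2500e+08 Bq
E = 1.47 MeV = 2.35494e-13 J
D = A*E*t/m = 2.2500e+08*2.35494e-13*3463/0.7
D = 0.2621 Gy


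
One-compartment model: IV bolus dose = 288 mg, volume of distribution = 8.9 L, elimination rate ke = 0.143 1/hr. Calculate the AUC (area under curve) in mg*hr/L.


C0 = Dose/Vd = 288/8.9 = 32.3596 mg/L
AUC = C0/ke = 32.3596/0.143
AUC = 226.3 mg*hr/L


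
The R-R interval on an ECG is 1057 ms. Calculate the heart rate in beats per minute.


HR = 60 / RR_interval(s)
RR = 1057 ms = 1.057 s
HR = 60 / 1.057 = 56.76 bpm


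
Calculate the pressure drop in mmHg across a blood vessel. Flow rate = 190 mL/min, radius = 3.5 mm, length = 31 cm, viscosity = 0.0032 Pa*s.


dP = 8*mu*L*Q / (pi*r^4)
Q = 190 mL/min = 3.16667e-06 m^3/s
dP = 53.3068 Pa = 53.3068 / 133.322 mmHg = 0.3998 mmHg


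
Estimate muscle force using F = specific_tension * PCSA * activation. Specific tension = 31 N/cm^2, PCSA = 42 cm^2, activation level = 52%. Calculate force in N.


F = sigma * PCSA * activation
F = 31 * 42 * 0.52
F = 677 N


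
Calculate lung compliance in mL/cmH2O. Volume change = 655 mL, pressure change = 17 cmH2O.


C = dV / dP
C = 655 / 17
C = 38.53 mL/cmH2O


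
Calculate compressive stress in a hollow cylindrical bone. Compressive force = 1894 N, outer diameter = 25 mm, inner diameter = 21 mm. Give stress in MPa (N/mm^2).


A = pi*(r_o^2 - r_i^2)
r_o = 12.5 mm, r_i = 10.5 mm
A = 144.513 mm^2
sigma = F/A = 1894 / 144.513
sigma = 13.11 MPa


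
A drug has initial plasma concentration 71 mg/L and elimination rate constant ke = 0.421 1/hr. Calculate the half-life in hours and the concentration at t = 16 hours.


t_half = ln(2) / ke = 0.693147 / 0.421 = 1.646 hr
C(t) = C0 * exp(-ke*t) = 71 * exp(-0.421*16)
C(16) = 0.0843 mg/L


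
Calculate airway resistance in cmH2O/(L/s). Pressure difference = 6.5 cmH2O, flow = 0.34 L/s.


R = dP / flow
R = 6.5 / 0.34
R = 19.12 cmH2O/(L/s)


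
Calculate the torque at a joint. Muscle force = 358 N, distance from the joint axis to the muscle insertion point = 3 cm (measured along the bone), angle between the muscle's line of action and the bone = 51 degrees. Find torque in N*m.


Torque = F * d * sin(theta)   (moment arm = d*sin(theta))
d = 3 cm = 0.03 m
Torque = 358 * 0.03 * sin(51)
Torque = 8.347 N*m


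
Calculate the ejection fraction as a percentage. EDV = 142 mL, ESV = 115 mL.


SV = EDV - ESV = 142 - 115 = 27 mL
EF = SV/EDV * 100 = 27/142 * 100
EF = 19.01%


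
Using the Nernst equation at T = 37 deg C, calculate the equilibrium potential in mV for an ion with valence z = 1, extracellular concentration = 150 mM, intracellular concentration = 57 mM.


E = (RT/(zF)) * ln(C_out/C_in)
T = 37 + 273.15 = 310.15 K
E = (8.314 * 310.15 / (1 * 96485)) * ln(150/57)
E = 25.86 mV


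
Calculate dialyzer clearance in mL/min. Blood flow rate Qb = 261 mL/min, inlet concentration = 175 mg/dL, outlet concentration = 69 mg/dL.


K = Qb * (Cb_in - Cb_out) / Cb_in
K = 261 * (175 - 69) / 175
K = 158.1 mL/min


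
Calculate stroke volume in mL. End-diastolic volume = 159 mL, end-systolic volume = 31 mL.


SV = EDV - ESV
SV = 159 - 31
SV = 128 mL


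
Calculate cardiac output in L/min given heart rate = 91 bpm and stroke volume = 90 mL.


CO = HR * SV
CO = 91 * 90 / 1000
CO = 8.19 L/min


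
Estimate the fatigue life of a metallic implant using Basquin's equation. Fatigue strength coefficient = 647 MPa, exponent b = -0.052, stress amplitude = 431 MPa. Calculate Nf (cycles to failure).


sigma_a = sigma_f' * (2Nf)^b
2Nf = (sigma_a/sigma_f')^(1/b)
2Nf = (431/647)^(1/-0.052)
2Nf = 2470.7404
Nf = 1235


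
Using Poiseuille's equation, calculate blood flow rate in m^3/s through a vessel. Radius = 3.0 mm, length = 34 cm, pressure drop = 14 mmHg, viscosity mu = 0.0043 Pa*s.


Q = pi*r^4*dP / (8*mu*L)
r = 0.003 m, L = 0.34 m
dP = 14 mmHg = 1866.508 Pa
Q = 4.0609e-05 m^3/s


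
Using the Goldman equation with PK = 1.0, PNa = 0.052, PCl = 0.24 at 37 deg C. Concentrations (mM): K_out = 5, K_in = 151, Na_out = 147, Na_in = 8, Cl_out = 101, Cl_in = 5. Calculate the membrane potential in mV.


Vm = (RT/F)*ln((PK*Ko + PNa*Nao + PCl*Cli)/(PK*Ki + PNa*Nai + PCl*Clo))
Numer = 13.844, Denom = 175.656
Vm = -67.9 mV


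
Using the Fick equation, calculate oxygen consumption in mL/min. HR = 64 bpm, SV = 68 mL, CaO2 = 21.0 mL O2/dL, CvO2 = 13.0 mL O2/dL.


CO = HR*SV = 64*68/1000 = 4.352 L/min
a-v O2 diff = 21.0 - 13.0 = 8 mL/dL
VO2 = CO * (CaO2-CvO2) * 10 dL/L
VO2 = 4.352 * 8 * 10
VO2 = 348.2 mL/min


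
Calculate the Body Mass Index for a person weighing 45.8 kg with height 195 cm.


BMI = weight / height^2
height = 195 cm = 1.95 m
BMI = 45.8 / 1.95^2
BMI = 12.04 kg/m^2


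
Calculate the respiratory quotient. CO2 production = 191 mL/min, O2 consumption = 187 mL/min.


RQ = VCO2 / VO2
RQ = 191 / 187
RQ = 1.021


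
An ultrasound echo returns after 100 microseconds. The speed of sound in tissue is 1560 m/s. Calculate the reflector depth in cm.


depth = c * t / 2
t = 100 us = 1.0000e-04 s
depth = 1560 * 1.0000e-04 / 2
depth = 0.078 m = 7.8 cm


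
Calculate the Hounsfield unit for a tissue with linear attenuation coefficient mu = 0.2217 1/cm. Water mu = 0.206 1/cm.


HU = ((mu_tissue - mu_water) / mu_water) * 1000
HU = ((0.2217 - 0.206) / 0.206) * 1000
HU = 76.21


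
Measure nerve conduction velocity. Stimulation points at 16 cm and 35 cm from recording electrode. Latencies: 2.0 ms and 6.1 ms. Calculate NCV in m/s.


Distance = (35 - 16) / 100 = 0.19 m
dt = (6.1 - 2.0) / 1000 = 0.0041 s
NCV = dist / dt = 46.34 m/s


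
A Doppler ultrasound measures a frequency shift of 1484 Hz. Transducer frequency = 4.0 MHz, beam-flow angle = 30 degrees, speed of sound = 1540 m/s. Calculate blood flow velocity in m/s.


v = fd * c / (2 * f0 * cos(theta))
v = 1484 * 1540 / (2 * 4.0000e+06 * cos(30))
v = 0.3299 m/s


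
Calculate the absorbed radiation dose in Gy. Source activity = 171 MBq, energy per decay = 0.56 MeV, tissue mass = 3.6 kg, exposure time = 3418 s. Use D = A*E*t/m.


A = 171 MBq = 1.7100e+08 Bq
E = 0.56 MeV = 8.9712e-14 J
D = A*E*t/m = 1.7100e+08*8.9712e-14*3418/3.6
D = 0.01457 Gy


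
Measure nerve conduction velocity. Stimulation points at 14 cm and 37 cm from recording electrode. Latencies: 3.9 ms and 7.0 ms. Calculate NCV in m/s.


Distance = (37 - 14) / 100 = 0.23 m
dt = (7.0 - 3.9) / 1000 = 0.0031 s
NCV = dist / dt = 74.19 m/s


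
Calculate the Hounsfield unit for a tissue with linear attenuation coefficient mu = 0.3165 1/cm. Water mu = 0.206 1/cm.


HU = ((mu_tissue - mu_water) / mu_water) * 1000
HU = ((0.3165 - 0.206) / 0.206) * 1000
HU = 536.4


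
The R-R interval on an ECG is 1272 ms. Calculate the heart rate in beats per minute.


HR = 60 / RR_interval(s)
RR = 1272 ms = 1.272 s
HR = 60 / 1.272 = 47.17 bpm


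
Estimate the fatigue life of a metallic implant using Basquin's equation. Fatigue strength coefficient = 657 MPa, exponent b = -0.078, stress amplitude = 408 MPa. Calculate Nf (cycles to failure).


sigma_a = sigma_f' * (2Nf)^b
2Nf = (sigma_a/sigma_f')^(1/b)
2Nf = (408/657)^(1/-0.078)
2Nf = 449.39771
Nf = 224.7


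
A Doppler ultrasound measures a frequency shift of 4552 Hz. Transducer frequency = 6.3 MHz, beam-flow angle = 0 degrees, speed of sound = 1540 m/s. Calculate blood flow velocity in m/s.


v = fd * c / (2 * f0 * cos(theta))
v = 4552 * 1540 / (2 * 6.3000e+06 * cos(0))
v = 0.5564 m/s


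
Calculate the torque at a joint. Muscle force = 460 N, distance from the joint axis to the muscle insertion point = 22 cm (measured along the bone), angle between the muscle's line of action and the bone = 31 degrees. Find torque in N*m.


Torque = F * d * sin(theta)   (moment arm = d*sin(theta))
d = 22 cm = 0.22 m
Torque = 460 * 0.22 * sin(31)
Torque = 52.12 N*m


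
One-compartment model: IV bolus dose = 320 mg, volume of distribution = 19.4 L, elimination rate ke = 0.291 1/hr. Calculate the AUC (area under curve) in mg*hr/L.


C0 = Dose/Vd = 320/19.4 = 16.4948 mg/L
AUC = C0/ke = 16.4948/0.291
AUC = 56.68 mg*hr/L


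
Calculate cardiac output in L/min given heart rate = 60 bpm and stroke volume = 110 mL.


CO = HR * SV
CO = 60 * 110 / 1000
CO = 6.6 L/min


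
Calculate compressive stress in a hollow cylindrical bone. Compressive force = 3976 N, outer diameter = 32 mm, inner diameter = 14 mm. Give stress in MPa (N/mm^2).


A = pi*(r_o^2 - r_i^2)
r_o = 16 mm, r_i = 7 mm
A = 650.31 mm^2
sigma = F/A = 3976 / 650.31
sigma = 6.114 MPa


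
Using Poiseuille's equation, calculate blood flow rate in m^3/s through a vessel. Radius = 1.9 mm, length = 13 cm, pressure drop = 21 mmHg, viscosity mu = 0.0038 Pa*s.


Q = pi*r^4*dP / (8*mu*L)
r = 0.0019 m, L = 0.13 m
dP = 21 mmHg = 2799.762 Pa
Q = 2.9005e-05 m^3/s


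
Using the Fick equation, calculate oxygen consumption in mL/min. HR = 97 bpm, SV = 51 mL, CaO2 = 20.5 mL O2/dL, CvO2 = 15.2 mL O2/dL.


CO = HR*SV = 97*51/1000 = 4.947 L/min
a-v O2 diff = 20.5 - 15.2 = 5.3 mL/dL
VO2 = CO * (CaO2-CvO2) * 10 dL/L
VO2 = 4.947 * 5.3 * 10
VO2 = 262.2 mL/min


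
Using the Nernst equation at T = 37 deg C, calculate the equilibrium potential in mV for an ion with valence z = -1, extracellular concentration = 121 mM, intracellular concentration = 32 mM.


E = (RT/(zF)) * ln(C_out/C_in)
T = 37 + 273.15 = 310.15 K
E = (8.314 * 310.15 / (-1 * 96485)) * ln(121/32)
E = -35.55 mV


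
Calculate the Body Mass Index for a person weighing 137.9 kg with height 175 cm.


BMI = weight / height^2
height = 175 cm = 1.75 m
BMI = 137.9 / 1.75^2
BMI = 45.03 kg/m^2


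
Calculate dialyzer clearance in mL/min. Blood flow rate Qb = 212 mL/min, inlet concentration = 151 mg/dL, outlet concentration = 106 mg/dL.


K = Qb * (Cb_in - Cb_out) / Cb_in
K = 212 * (151 - 106) / 151
K = 63.18 mL/min


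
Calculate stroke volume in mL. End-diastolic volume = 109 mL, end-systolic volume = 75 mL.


SV = EDV - ESV
SV = 109 - 75
SV = 34 mL


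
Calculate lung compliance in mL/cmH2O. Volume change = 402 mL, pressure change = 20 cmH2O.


C = dV / dP
C = 402 / 20
C = 20.1 mL/cmH2O


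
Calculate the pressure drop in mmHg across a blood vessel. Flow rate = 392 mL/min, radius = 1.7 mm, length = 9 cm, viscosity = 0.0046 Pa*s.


dP = 8*mu*L*Q / (pi*r^4)
Q = 392 mL/min = 6.53333e-06 m^3/s
dP = 824.668 Pa = 824.668 / 133.322 mmHg = 6.186 mmHg


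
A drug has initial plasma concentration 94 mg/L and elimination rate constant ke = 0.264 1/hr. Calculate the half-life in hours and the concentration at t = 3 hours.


t_half = ln(2) / ke = 0.693147 / 0.264 = 2.626 hr
C(t) = C0 * exp(-ke*t) = 94 * exp(-0.264*3)
C(3) = 42.58 mg/L


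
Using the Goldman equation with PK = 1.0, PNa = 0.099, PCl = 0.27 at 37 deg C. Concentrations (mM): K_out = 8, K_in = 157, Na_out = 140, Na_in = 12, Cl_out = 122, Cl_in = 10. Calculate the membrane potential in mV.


Vm = (RT/F)*ln((PK*Ko + PNa*Nao + PCl*Cli)/(PK*Ki + PNa*Nai + PCl*Clo))
Numer = 24.56, Denom = 191.128
Vm = -54.84 mV


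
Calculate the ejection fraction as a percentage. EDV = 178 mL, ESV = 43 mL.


SV = EDV - ESV = 178 - 43 = 135 mL
EF = SV/EDV * 100 = 135/178 * 100
EF = 75.84%


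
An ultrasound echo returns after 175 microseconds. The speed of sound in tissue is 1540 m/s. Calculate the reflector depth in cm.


depth = c * t / 2
t = 175 us = 1.7500e-04 s
depth = 1540 * 1.7500e-04 / 2
depth = 0.13475 m = 13.475 cm


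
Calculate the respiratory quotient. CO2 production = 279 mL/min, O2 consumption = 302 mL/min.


RQ = VCO2 / VO2
RQ = 279 / 302
RQ = 0.9238


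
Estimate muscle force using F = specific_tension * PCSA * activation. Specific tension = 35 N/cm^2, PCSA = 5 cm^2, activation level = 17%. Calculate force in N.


F = sigma * PCSA * activation
F = 35 * 5 * 0.17
F = 29.75 N


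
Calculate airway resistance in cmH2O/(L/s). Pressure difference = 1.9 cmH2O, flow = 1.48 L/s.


R = dP / flow
R = 1.9 / 1.48
R = 1.284 cmH2O/(L/s)


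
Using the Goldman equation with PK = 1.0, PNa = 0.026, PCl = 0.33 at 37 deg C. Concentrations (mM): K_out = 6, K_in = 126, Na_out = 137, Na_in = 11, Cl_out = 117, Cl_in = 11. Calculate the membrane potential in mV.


Vm = (RT/F)*ln((PK*Ko + PNa*Nao + PCl*Cli)/(PK*Ki + PNa*Nai + PCl*Clo))
Numer = 13.192, Denom = 164.896
Vm = -67.5 mV


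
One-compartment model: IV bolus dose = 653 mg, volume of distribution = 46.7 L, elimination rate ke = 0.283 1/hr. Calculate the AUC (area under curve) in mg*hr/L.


C0 = Dose/Vd = 653/46.7 = 13.9829 mg/L
AUC = C0/ke = 13.9829/0.283
AUC = 49.41 mg*hr/L


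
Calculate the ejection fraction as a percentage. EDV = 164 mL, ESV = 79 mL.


SV = EDV - ESV = 164 - 79 = 85 mL
EF = SV/EDV * 100 = 85/164 * 100
EF = 51.83%


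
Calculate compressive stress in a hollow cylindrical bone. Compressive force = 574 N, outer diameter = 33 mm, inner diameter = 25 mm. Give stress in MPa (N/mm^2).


A = pi*(r_o^2 - r_i^2)
r_o = 16.5 mm, r_i = 12.5 mm
A = 364.425 mm^2
sigma = F/A = 574 / 364.425
sigma = 1.575 MPa


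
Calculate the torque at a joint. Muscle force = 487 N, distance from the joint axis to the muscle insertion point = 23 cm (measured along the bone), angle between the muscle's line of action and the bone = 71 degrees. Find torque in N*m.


Torque = F * d * sin(theta)   (moment arm = d*sin(theta))
d = 23 cm = 0.23 m
Torque = 487 * 0.23 * sin(71)
Torque = 105.9 N*m


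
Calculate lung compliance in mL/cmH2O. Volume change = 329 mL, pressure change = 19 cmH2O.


C = dV / dP
C = 329 / 19
C = 17.32 mL/cmH2O


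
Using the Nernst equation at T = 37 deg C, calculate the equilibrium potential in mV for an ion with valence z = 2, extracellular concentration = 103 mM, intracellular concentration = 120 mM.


E = (RT/(zF)) * ln(C_out/C_in)
T = 37 + 273.15 = 310.15 K
E = (8.314 * 310.15 / (2 * 96485)) * ln(103/120)
E = -2.041 mV


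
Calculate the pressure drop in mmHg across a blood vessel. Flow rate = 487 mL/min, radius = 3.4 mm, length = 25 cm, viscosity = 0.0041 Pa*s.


dP = 8*mu*L*Q / (pi*r^4)
Q = 487 mL/min = 8.11667e-06 m^3/s
dP = 158.535 Pa = 158.535 / 133.322 mmHg = 1.189 mmHg


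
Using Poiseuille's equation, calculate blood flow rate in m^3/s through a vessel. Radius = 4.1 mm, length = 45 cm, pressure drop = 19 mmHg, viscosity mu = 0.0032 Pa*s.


Q = pi*r^4*dP / (8*mu*L)
r = 0.0041 m, L = 0.45 m
dP = 19 mmHg = 2533.118 Pa
Q = 1.9520e-04 m^3/s


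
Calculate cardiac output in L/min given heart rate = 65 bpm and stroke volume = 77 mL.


CO = HR * SV
CO = 65 * 77 / 1000
CO = 5.005 L/min


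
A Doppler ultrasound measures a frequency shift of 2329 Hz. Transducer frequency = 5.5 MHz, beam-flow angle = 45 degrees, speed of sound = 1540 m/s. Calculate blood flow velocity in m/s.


v = fd * c / (2 * f0 * cos(theta))
v = 2329 * 1540 / (2 * 5.5000e+06 * cos(45))
v = 0.4611 m/s


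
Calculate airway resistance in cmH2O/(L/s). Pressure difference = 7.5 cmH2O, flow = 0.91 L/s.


R = dP / flow
R = 7.5 / 0.91
R = 8.242 cmH2O/(L/s)


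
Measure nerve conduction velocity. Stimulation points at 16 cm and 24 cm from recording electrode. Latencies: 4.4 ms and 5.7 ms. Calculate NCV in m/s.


Distance = (24 - 16) / 100 = 0.08 m
dt = (5.7 - 4.4) / 1000 = 0.0013 s
NCV = dist / dt = 61.54 m/s


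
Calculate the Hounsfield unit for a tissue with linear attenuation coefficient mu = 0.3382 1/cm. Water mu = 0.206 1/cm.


HU = ((mu_tissue - mu_water) / mu_water) * 1000
HU = ((0.3382 - 0.206) / 0.206) * 1000
HU = 641.7


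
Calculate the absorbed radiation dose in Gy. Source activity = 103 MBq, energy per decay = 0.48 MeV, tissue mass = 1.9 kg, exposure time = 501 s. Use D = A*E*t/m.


A = 103 MBq = 1.0300e+08 Bq
E = 0.48 MeV = 7.6896e-14 J
D = A*E*t/m = 1.0300e+08*7.6896e-14*501/1.9
D = 0.002088 Gy


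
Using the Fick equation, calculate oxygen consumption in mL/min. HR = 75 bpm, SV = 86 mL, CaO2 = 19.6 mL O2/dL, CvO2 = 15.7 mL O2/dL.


CO = HR*SV = 75*86/1000 = 6.45 L/min
a-v O2 diff = 19.6 - 15.7 = 3.9 mL/dL
VO2 = CO * (CaO2-CvO2) * 10 dL/L
VO2 = 6.45 * 3.9 * 10
VO2 = 251.6 mL/min


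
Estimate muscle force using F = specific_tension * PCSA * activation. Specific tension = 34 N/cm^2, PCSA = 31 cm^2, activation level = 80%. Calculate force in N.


F = sigma * PCSA * activation
F = 34 * 31 * 0.8
F = 843.2 N


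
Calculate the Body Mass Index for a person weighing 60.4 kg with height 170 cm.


BMI = weight / height^2
height = 170 cm = 1.7 m
BMI = 60.4 / 1.7^2
BMI = 20.9 kg/m^2


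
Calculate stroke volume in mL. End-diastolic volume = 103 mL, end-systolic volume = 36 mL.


SV = EDV - ESV
SV = 103 - 36
SV = 67 mL


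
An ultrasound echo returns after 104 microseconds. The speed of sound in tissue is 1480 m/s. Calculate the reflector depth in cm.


depth = c * t / 2
t = 104 us = 1.0400e-04 s
depth = 1480 * 1.0400e-04 / 2
depth = 0.07696 m = 7.696 cm


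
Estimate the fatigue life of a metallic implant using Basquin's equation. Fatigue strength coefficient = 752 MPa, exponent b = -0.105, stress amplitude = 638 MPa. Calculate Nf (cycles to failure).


sigma_a = sigma_f' * (2Nf)^b
2Nf = (sigma_a/sigma_f')^(1/b)
2Nf = (638/752)^(1/-0.105)
2Nf = 4.786003
Nf = 2.393


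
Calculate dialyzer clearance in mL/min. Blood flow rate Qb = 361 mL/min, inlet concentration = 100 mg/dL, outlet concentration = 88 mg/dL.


K = Qb * (Cb_in - Cb_out) / Cb_in
K = 361 * (100 - 88) / 100
K = 43.32 mL/min


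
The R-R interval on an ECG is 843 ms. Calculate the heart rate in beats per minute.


HR = 60 / RR_interval(s)
RR = 843 ms = 0.843 s
HR = 60 / 0.843 = 71.17 bpm


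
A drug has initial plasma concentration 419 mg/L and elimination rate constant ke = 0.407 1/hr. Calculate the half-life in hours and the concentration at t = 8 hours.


t_half = ln(2) / ke = 0.693147 / 0.407 = 1.703 hr
C(t) = C0 * exp(-ke*t) = 419 * exp(-0.407*8)
C(8) = 16.15 mg/L


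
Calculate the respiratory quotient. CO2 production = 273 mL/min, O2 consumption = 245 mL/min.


RQ = VCO2 / VO2
RQ = 273 / 245
RQ = 1.114


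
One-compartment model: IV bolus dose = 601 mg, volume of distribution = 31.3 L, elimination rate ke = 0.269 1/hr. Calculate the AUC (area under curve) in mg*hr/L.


C0 = Dose/Vd = 601/31.3 = 19.2013 mg/L
AUC = C0/ke = 19.2013/0.269
AUC = 71.38 mg*hr/L


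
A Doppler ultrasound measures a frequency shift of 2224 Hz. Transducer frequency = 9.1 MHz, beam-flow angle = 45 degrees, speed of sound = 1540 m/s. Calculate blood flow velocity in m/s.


v = fd * c / (2 * f0 * cos(theta))
v = 2224 * 1540 / (2 * 9.1000e+06 * cos(45))
v = 0.2661 m/s


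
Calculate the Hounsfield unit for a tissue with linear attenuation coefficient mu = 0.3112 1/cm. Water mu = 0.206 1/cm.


HU = ((mu_tissue - mu_water) / mu_water) * 1000
HU = ((0.3112 - 0.206) / 0.206) * 1000
HU = 510.7


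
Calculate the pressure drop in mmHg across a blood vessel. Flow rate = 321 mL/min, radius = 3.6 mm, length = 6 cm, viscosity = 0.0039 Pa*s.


dP = 8*mu*L*Q / (pi*r^4)
Q = 321 mL/min = 5.35e-06 m^3/s
dP = 18.9802 Pa = 18.9802 / 133.322 mmHg = 0.1424 mmHg


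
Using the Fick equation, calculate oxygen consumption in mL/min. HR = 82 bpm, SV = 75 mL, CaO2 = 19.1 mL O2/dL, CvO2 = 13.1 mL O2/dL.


CO = HR*SV = 82*75/1000 = 6.15 L/min
a-v O2 diff = 19.1 - 13.1 = 6 mL/dL
VO2 = CO * (CaO2-CvO2) * 10 dL/L
VO2 = 6.15 * 6 * 10
VO2 = 369 mL/min


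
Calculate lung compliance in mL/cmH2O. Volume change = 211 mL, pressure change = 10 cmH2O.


C = dV / dP
C = 211 / 10
C = 21.1 mL/cmH2O


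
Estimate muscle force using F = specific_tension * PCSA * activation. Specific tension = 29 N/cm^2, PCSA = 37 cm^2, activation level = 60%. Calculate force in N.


F = sigma * PCSA * activation
F = 29 * 37 * 0.6
F = 643.8 N
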